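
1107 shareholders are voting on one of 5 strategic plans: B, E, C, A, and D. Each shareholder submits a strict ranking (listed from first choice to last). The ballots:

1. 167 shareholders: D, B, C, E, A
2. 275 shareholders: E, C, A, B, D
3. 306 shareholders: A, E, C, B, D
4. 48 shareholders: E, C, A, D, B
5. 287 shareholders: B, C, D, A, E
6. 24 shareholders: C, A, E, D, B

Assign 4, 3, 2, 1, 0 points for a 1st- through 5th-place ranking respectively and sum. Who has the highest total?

B: 167·3 + 275·1 + 306·1 + 48·0 + 287·4 + 24·0 = 2230
E: 167·1 + 275·4 + 306·3 + 48·4 + 287·0 + 24·2 = 2425
C: 167·2 + 275·3 + 306·2 + 48·3 + 287·3 + 24·4 = 2872
A: 167·0 + 275·2 + 306·4 + 48·2 + 287·1 + 24·3 = 2229
D: 167·4 + 275·0 + 306·0 + 48·1 + 287·2 + 24·1 = 1314
C has the highest Borda score (2872).

C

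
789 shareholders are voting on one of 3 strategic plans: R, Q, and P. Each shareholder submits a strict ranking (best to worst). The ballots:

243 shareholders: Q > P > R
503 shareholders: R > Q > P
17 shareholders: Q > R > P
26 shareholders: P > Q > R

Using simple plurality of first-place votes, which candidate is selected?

First-place votes: R 503, Q 260, P 26.
R has the most first-place votes.

R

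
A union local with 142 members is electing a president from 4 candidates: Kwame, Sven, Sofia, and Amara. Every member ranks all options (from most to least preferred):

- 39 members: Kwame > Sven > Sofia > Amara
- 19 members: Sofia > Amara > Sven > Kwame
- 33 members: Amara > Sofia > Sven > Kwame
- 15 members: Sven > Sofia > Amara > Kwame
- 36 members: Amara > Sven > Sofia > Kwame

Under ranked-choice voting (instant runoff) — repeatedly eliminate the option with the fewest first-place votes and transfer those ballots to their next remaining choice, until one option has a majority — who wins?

Round 1: Kwame 39, Sven 15, Sofia 19, Amara 69. Eliminate Sven.
Round 2: Kwame 39, Sofia 34, Amara 69. Eliminate Sofia.
Round 3: Kwame 39, Amara 103. Amara has a majority.

Amara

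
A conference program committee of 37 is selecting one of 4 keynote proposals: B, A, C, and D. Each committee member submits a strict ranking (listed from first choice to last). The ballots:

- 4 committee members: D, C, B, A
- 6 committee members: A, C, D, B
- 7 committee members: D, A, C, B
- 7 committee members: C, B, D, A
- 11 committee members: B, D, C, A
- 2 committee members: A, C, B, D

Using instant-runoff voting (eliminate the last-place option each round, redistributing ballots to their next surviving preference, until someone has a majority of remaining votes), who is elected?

B

Round 1: B 11, A 8, C 7, D 11. Eliminate C.
Round 2: B 18, A 8, D 11. Eliminate A.
Round 3: B 20, D 17. B has a majority.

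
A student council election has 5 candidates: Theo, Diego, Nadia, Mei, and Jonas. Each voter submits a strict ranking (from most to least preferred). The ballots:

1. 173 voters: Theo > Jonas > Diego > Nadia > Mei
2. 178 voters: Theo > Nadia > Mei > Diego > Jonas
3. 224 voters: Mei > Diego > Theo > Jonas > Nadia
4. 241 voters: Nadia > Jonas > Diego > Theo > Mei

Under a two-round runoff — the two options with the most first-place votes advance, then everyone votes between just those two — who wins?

Theo

Round 1 first-place votes: Theo 351, Diego 0, Nadia 241, Mei 224, Jonas 0.
Theo and Nadia advance.
Runoff: Theo is preferred to Nadia by 575 voters; Nadia by 241.
Theo wins the runoff.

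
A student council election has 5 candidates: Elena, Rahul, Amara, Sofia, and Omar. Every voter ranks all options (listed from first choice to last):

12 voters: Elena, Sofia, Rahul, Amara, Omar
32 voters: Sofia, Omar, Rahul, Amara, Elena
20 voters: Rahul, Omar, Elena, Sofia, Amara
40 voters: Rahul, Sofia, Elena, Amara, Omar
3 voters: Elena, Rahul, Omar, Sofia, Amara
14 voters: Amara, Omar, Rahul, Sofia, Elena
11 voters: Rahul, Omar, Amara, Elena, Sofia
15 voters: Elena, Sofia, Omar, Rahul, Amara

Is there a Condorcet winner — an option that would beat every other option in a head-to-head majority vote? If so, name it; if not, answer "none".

Rahul

Rahul vs Elena: 117–30 for Rahul.
Rahul vs Amara: 133–14 for Rahul.
Rahul vs Sofia: 88–59 for Rahul.
Rahul vs Omar: 86–61 for Rahul.
Rahul beats every other option head-to-head.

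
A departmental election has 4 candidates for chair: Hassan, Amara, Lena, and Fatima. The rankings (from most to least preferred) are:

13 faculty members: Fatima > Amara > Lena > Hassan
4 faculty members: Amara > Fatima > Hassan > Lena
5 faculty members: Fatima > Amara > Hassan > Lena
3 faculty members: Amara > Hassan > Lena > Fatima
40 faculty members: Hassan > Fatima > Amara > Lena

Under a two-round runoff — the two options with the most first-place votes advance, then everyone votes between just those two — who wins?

Round 1 first-place votes: Hassan 40, Amara 7, Lena 0, Fatima 18.
Hassan and Fatima advance.
Runoff: Hassan is preferred to Fatima by 43 voters; Fatima by 22.
Hassan wins the runoff.

Hassan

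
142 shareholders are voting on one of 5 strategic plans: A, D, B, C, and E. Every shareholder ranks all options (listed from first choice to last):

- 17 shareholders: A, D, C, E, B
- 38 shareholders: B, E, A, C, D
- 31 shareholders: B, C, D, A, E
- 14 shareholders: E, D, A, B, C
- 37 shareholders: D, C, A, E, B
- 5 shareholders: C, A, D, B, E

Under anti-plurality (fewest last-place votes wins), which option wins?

A

Last-place votes: A 0, D 38, B 54, C 14, E 36.
A is ranked last by the fewest voters, so A wins.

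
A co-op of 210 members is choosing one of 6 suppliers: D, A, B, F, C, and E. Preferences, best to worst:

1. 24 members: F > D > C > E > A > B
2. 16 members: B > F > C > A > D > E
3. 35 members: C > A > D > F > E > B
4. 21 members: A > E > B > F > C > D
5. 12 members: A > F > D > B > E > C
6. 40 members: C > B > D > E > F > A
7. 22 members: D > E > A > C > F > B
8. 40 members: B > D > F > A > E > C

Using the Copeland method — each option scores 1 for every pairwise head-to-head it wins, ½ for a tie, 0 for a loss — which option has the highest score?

D: beats A, F, and E; loses to B and C → score 3.
A: beats B and E; loses to D, F, and C → score 2.
B: beats D, F, and E; loses to A and C → score 3.
F: beats A, C, and E; loses to D and B → score 3.
C: beats D, A, B, and E; loses to F → score 4.
E: loses to D, A, B, F, and C → score 0.
C has the best pairwise record.

C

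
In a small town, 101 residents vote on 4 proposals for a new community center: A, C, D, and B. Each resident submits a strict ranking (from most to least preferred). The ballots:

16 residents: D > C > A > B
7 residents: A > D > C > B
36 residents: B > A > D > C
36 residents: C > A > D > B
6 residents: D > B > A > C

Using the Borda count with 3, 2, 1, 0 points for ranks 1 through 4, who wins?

A: 16·1 + 7·3 + 36·2 + 36·2 + 6·1 = 187
C: 16·2 + 7·1 + 36·0 + 36·3 + 6·0 = 147
D: 16·3 + 7·2 + 36·1 + 36·1 + 6·3 = 152
B: 16·0 + 7·0 + 36·3 + 36·0 + 6·2 = 120
A has the highest Borda score (187).

A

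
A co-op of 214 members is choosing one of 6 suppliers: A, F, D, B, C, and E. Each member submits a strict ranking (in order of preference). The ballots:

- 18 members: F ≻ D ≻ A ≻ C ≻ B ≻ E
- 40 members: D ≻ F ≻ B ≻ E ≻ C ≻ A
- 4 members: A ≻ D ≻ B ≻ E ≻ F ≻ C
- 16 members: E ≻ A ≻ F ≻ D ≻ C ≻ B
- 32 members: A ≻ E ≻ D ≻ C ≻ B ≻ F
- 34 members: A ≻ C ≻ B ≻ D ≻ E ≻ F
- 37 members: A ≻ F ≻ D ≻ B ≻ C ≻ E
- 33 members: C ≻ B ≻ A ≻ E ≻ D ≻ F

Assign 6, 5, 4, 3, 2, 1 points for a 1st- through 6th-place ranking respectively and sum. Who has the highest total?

A: 18·4 + 40·1 + 4·6 + 16·5 + 32·6 + 34·6 + 37·6 + 33·4 = 966
F: 18·6 + 40·5 + 4·2 + 16·4 + 32·1 + 34·1 + 37·5 + 33·1 = 664
D: 18·5 + 40·6 + 4·5 + 16·3 + 32·4 + 34·3 + 37·4 + 33·2 = 842
B: 18·2 + 40·4 + 4·4 + 16·1 + 32·2 + 34·4 + 37·3 + 33·5 = 704
C: 18·3 + 40·2 + 4·1 + 16·2 + 32·3 + 34·5 + 37·2 + 33·6 = 708
E: 18·1 + 40·3 + 4·3 + 16·6 + 32·5 + 34·2 + 37·1 + 33·3 = 610
A has the highest Borda score (966).

A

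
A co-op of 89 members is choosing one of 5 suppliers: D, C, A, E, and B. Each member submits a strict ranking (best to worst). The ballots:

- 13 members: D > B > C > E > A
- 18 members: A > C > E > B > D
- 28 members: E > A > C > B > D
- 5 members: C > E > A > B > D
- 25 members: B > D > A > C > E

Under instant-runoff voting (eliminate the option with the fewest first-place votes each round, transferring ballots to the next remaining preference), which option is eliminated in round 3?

Round 1: D 13, C 5, A 18, E 28, B 25. Eliminate C.
Round 2: D 13, A 18, E 33, B 25. Eliminate D.
Round 3: A 18, E 33, B 38. Eliminate A.

A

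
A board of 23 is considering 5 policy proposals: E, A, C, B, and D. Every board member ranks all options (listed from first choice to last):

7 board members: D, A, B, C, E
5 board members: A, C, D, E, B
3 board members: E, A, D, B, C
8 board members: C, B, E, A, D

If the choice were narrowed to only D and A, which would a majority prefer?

Voters preferring D to A: 7; preferring A to D: 16.
A wins the head-to-head.

A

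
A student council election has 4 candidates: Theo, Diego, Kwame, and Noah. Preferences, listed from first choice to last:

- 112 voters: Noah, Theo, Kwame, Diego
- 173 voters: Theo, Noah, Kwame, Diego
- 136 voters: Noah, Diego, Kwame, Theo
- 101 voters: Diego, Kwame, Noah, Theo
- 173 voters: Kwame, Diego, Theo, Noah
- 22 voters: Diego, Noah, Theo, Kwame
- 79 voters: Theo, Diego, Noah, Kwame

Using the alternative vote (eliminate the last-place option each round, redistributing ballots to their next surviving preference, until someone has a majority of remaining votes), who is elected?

Noah

Round 1: Theo 252, Diego 123, Kwame 173, Noah 248. Eliminate Diego.
Round 2: Theo 252, Kwame 274, Noah 270. Eliminate Theo.
Round 3: Kwame 274, Noah 522. Noah has a majority.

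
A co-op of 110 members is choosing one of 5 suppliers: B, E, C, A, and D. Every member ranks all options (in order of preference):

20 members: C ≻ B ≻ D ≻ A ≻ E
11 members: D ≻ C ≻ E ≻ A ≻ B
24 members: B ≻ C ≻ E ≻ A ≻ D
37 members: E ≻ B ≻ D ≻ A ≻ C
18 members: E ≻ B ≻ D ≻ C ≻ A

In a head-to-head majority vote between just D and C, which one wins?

Voters preferring D to C: 66; preferring C to D: 44.
D wins the head-to-head.

D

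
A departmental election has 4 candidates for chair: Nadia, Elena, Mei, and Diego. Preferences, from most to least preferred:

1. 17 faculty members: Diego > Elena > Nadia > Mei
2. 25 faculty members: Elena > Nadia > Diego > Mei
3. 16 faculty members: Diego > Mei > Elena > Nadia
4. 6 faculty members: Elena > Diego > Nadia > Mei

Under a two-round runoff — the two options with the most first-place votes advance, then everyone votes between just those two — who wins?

Diego

Round 1 first-place votes: Nadia 0, Elena 31, Mei 0, Diego 33.
Diego and Elena advance.
Runoff: Diego is preferred to Elena by 33 voters; Elena by 31.
Diego wins the runoff.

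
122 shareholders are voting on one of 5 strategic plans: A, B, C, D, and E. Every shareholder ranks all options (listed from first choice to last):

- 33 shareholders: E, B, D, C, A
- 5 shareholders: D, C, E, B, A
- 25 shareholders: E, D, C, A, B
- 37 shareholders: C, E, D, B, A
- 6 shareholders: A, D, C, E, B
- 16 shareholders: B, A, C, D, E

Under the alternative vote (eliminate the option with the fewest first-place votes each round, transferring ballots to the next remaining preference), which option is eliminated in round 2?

A

Round 1: A 6, B 16, C 37, D 5, E 58. Eliminate D.
Round 2: A 6, B 16, C 42, E 58. Eliminate A.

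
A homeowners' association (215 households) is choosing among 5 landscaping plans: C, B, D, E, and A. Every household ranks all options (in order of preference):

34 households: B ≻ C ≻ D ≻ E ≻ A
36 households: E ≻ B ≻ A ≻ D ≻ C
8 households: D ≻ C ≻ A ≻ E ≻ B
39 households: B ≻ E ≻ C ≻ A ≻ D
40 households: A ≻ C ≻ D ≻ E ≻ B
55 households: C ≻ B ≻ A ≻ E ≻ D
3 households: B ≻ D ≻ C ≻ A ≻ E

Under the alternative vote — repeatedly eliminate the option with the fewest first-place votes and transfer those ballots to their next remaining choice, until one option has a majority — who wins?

B

Round 1: C 55, B 76, D 8, E 36, A 40. Eliminate D.
Round 2: C 63, B 76, E 36, A 40. Eliminate E.
Round 3: C 63, B 112, A 40. B has a majority.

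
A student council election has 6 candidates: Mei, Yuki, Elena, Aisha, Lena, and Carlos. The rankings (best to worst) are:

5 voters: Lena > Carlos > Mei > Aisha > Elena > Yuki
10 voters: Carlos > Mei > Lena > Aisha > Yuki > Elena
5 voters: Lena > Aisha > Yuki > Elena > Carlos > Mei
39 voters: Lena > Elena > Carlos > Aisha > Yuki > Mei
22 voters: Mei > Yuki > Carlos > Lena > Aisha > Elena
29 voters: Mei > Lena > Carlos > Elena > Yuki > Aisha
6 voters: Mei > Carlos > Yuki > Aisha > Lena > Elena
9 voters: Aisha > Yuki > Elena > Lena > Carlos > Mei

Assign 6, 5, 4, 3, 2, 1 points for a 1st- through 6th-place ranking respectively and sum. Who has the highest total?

Mei: 5·4 + 10·5 + 5·1 + 39·1 + 22·6 + 29·6 + 6·6 + 9·1 = 465
Yuki: 5·1 + 10·2 + 5·4 + 39·2 + 22·5 + 29·2 + 6·4 + 9·5 = 360
Elena: 5·2 + 10·1 + 5·3 + 39·5 + 22·1 + 29·3 + 6·1 + 9·4 = 381
Aisha: 5·3 + 10·3 + 5·5 + 39·3 + 22·2 + 29·1 + 6·3 + 9·6 = 332
Lena: 5·6 + 10·4 + 5·6 + 39·6 + 22·3 + 29·5 + 6·2 + 9·3 = 584
Carlos: 5·5 + 10·6 + 5·2 + 39·4 + 22·4 + 29·4 + 6·5 + 9·2 = 503
Lena has the highest Borda score (584).

Lena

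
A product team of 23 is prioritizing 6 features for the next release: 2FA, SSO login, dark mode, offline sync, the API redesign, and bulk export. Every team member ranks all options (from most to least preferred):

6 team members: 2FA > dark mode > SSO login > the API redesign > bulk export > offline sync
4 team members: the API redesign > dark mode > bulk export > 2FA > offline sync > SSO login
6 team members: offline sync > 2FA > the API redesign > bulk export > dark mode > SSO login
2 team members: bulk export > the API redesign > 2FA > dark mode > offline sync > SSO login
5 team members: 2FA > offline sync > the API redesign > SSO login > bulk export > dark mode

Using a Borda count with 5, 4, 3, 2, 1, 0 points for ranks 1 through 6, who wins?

2FA: 6·5 + 4·2 + 6·4 + 2·3 + 5·5 = 93
SSO login: 6·3 + 4·0 + 6·0 + 2·0 + 5·2 = 28
dark mode: 6·4 + 4·4 + 6·1 + 2·2 + 5·0 = 50
offline sync: 6·0 + 4·1 + 6·5 + 2·1 + 5·4 = 56
the API redesign: 6·2 + 4·5 + 6·3 + 2·4 + 5·3 = 73
bulk export: 6·1 + 4·3 + 6·2 + 2·5 + 5·1 = 45
2FA has the highest Borda score (93).

2FA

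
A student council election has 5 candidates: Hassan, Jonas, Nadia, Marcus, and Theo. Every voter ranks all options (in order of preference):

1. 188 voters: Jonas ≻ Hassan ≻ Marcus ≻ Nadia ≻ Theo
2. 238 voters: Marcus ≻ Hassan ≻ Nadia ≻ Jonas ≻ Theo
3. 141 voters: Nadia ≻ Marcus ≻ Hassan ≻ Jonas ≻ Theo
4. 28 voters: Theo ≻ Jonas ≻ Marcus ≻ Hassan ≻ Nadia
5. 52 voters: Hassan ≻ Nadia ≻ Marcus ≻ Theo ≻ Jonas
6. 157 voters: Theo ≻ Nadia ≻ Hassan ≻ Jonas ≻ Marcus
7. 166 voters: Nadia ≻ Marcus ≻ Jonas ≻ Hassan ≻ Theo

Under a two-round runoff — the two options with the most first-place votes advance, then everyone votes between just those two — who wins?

Round 1 first-place votes: Hassan 52, Jonas 188, Nadia 307, Marcus 238, Theo 185.
Nadia and Marcus advance.
Runoff: Nadia is preferred to Marcus by 516 voters; Marcus by 454.
Nadia wins the runoff.

Nadia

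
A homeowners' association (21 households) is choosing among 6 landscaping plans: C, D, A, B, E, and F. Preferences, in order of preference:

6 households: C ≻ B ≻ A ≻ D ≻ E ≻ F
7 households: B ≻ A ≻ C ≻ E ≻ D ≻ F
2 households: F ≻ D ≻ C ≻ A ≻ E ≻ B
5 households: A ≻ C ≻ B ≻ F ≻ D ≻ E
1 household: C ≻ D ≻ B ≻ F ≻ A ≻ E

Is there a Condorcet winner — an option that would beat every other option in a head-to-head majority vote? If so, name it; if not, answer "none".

none

Checking pairwise contests:
A beats C 12–9.
C beats D 19–2.
B beats A 14–7.
C beats B 14–7.
C beats E 21–0.
C beats F 19–2.
Every option loses at least one head-to-head, so there is no Condorcet winner.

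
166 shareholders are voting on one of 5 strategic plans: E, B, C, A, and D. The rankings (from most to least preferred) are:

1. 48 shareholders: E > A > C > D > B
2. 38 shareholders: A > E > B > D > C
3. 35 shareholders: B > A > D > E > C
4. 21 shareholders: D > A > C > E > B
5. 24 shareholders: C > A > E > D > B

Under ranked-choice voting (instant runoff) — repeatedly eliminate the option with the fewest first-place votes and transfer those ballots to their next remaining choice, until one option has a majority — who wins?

A

Round 1: E 48, B 35, C 24, A 38, D 21. Eliminate D.
Round 2: E 48, B 35, C 24, A 59. Eliminate C.
Round 3: E 48, B 35, A 83. Eliminate B.
Round 4: E 48, A 118. A has a majority.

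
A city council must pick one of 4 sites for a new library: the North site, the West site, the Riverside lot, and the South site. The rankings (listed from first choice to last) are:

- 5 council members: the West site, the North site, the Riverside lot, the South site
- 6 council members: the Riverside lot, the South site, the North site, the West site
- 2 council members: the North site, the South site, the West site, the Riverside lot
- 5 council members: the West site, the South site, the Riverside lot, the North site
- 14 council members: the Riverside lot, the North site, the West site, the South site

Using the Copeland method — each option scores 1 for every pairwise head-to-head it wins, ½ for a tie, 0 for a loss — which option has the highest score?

the North site: beats the West site and the South site; loses to the Riverside lot → score 2.
the West site: beats the South site; loses to the North site and the Riverside lot → score 1.
the Riverside lot: beats the North site, the West site, and the South site → score 3.
the South site: loses to the North site, the West site, and the Riverside lot → score 0.
the Riverside lot has the best pairwise record.

the Riverside lot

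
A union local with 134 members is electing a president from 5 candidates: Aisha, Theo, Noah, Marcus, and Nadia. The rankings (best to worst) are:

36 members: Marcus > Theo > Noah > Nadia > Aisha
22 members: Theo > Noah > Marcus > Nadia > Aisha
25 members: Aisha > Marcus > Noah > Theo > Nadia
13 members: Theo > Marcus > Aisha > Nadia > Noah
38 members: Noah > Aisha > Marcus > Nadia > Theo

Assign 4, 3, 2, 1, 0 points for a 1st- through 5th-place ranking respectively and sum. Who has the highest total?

Marcus

Aisha: 36·0 + 22·0 + 25·4 + 13·2 + 38·3 = 240
Theo: 36·3 + 22·4 + 25·1 + 13·4 + 38·0 = 273
Noah: 36·2 + 22·3 + 25·2 + 13·0 + 38·4 = 340
Marcus: 36·4 + 22·2 + 25·3 + 13·3 + 38·2 = 378
Nadia: 36·1 + 22·1 + 25·0 + 13·1 + 38·1 = 109
Marcus has the highest Borda score (378).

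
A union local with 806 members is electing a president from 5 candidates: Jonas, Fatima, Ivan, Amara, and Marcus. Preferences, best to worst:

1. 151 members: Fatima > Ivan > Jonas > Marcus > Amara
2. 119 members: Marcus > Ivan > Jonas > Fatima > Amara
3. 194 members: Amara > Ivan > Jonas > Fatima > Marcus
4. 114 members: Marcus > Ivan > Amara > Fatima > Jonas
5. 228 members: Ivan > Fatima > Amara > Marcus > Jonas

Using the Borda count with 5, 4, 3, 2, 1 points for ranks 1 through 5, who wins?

Jonas: 151·3 + 119·3 + 194·3 + 114·1 + 228·1 = 1734
Fatima: 151·5 + 119·2 + 194·2 + 114·2 + 228·4 = 2521
Ivan: 151·4 + 119·4 + 194·4 + 114·4 + 228·5 = 3452
Amara: 151·1 + 119·1 + 194·5 + 114·3 + 228·3 = 2266
Marcus: 151·2 + 119·5 + 194·1 + 114·5 + 228·2 = 2117
Ivan has the highest Borda score (3452).

Ivan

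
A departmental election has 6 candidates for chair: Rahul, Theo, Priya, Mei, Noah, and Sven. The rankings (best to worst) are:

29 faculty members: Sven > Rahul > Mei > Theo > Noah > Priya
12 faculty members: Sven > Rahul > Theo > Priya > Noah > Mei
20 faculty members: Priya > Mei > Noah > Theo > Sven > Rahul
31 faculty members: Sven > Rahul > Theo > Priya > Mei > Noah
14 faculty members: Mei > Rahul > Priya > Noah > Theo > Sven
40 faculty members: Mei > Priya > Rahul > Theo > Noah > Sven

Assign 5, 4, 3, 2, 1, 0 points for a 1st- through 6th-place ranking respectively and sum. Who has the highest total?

Mei

Rahul: 29·4 + 12·4 + 20·0 + 31·4 + 14·4 + 40·3 = 464
Theo: 29·2 + 12·3 + 20·2 + 31·3 + 14·1 + 40·2 = 321
Priya: 29·0 + 12·2 + 20·5 + 31·2 + 14·3 + 40·4 = 388
Mei: 29·3 + 12·0 + 20·4 + 31·1 + 14·5 + 40·5 = 468
Noah: 29·1 + 12·1 + 20·3 + 31·0 + 14·2 + 40·1 = 169
Sven: 29·5 + 12·5 + 20·1 + 31·5 + 14·0 + 40·0 = 380
Mei has the highest Borda score (468).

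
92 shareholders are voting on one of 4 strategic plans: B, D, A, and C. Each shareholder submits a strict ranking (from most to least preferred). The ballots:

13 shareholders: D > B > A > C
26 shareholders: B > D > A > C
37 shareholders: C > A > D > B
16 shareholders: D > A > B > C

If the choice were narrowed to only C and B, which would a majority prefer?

Voters preferring C to B: 37; preferring B to C: 55.
B wins the head-to-head.

B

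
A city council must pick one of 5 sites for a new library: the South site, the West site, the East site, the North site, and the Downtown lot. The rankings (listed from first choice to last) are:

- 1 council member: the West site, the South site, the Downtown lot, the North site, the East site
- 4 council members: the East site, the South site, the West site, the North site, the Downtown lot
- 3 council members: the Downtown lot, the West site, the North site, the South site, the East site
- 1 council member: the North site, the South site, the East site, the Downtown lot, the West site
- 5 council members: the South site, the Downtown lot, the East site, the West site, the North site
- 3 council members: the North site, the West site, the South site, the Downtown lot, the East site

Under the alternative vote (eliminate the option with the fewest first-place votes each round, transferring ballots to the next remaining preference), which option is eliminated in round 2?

the Downtown lot

Round 1: the South site 5, the West site 1, the East site 4, the North site 4, the Downtown lot 3. Eliminate the West site.
Round 2: the South site 6, the East site 4, the North site 4, the Downtown lot 3. Eliminate the Downtown lot.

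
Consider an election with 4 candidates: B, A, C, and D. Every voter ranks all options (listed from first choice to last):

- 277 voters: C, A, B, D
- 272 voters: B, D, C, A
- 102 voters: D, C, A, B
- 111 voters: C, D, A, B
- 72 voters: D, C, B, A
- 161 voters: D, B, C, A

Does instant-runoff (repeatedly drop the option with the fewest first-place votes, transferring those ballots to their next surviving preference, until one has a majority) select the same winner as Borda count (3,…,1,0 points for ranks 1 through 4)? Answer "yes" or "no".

Instant-runoff — R1 B 272, A 0, C 388, D 335 (A out); R2 B 272, C 388, D 335 (B out); R3 C 388, D 607 (D winner). Winner: D.
Borda — scores: B 1487, A 767, C 1945, D 1771. Winner: C.
The two methods disagree.

no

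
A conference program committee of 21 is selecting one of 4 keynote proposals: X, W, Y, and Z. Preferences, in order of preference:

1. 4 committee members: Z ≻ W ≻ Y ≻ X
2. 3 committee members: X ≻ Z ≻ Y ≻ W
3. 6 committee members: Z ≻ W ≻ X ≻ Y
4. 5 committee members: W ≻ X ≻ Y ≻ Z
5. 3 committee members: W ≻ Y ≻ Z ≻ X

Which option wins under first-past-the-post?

Z

First-place votes: X 3, W 8, Y 0, Z 10.
Z has the most first-place votes.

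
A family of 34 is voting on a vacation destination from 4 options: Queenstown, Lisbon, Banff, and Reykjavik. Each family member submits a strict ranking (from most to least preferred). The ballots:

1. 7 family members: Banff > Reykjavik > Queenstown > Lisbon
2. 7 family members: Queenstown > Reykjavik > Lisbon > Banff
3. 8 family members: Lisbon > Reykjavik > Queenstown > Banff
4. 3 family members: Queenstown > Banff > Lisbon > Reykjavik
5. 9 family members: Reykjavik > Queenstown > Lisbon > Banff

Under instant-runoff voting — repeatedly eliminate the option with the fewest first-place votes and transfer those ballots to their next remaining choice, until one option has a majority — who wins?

Reykjavik

Round 1: Queenstown 10, Lisbon 8, Banff 7, Reykjavik 9. Eliminate Banff.
Round 2: Queenstown 10, Lisbon 8, Reykjavik 16. Eliminate Lisbon.
Round 3: Queenstown 10, Reykjavik 24. Reykjavik has a majority.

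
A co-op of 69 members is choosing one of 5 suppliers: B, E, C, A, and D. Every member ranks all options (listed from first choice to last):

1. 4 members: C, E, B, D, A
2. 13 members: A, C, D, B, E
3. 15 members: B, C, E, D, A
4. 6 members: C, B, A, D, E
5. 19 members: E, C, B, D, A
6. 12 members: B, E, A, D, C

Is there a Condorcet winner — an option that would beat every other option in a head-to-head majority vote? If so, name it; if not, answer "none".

C

C vs B: 42–27 for C.
C vs E: 38–31 for C.
C vs A: 44–25 for C.
C vs D: 57–12 for C.
C beats every other option head-to-head.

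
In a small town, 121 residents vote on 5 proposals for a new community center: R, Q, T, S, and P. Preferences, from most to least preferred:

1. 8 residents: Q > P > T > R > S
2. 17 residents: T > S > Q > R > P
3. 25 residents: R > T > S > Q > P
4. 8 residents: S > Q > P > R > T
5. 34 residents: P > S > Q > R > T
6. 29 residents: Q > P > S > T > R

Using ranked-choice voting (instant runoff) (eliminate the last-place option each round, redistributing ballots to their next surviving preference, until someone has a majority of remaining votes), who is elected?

Round 1: R 25, Q 37, T 17, S 8, P 34. Eliminate S.
Round 2: R 25, Q 45, T 17, P 34. Eliminate T.
Round 3: R 25, Q 62, P 34. Q has a majority.

Q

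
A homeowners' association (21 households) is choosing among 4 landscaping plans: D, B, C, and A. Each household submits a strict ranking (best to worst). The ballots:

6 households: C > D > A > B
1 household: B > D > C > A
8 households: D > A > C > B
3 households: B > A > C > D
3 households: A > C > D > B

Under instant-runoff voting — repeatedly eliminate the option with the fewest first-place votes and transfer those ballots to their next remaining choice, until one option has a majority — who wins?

C

Round 1: D 8, B 4, C 6, A 3. Eliminate A.
Round 2: D 8, B 4, C 9. Eliminate B.
Round 3: D 9, C 12. C has a majority.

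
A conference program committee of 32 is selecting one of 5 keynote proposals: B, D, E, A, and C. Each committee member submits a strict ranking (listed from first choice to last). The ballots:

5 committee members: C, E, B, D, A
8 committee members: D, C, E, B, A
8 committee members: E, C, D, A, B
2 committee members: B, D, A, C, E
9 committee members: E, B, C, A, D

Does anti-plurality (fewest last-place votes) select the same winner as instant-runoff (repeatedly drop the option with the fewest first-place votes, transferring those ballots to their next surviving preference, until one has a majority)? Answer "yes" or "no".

no

Anti-plurality — last-place votes: B 8, D 9, E 2, A 13, C 0. Winner: C.
Instant-runoff — R1 B 2, D 8, E 17, A 0, C 5 (E winner). Winner: E.
The two methods disagree.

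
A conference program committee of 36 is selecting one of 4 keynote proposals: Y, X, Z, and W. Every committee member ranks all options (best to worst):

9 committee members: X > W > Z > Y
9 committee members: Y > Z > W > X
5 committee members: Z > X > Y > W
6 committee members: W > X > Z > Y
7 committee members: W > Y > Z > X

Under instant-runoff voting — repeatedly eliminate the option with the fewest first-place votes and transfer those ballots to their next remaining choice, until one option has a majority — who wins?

W

Round 1: Y 9, X 9, Z 5, W 13. Eliminate Z.
Round 2: Y 9, X 14, W 13. Eliminate Y.
Round 3: X 14, W 22. W has a majority.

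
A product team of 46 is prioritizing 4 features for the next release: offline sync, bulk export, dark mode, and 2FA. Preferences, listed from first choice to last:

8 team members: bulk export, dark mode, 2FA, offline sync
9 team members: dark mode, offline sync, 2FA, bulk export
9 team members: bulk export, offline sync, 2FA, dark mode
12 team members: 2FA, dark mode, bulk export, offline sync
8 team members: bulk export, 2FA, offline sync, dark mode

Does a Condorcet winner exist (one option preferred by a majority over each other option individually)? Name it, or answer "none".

bulk export

bulk export vs offline sync: 37–9 for bulk export.
bulk export vs dark mode: 25–21 for bulk export.
bulk export vs 2FA: 25–21 for bulk export.
bulk export beats every other option head-to-head.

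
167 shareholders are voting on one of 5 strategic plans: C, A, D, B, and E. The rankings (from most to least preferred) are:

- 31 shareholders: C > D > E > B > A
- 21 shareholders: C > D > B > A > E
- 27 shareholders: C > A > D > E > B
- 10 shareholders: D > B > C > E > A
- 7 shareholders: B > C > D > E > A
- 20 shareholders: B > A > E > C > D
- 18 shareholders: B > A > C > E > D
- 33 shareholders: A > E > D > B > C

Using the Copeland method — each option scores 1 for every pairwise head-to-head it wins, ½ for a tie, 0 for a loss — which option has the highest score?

C: beats A, D, and E; loses to B → score 3.
A: beats D and E; loses to C and B → score 2.
D: beats B and E; loses to C and A → score 2.
B: beats C and A; loses to D and E → score 2.
E: beats B; loses to C, A, and D → score 1.
C has the best pairwise record.

C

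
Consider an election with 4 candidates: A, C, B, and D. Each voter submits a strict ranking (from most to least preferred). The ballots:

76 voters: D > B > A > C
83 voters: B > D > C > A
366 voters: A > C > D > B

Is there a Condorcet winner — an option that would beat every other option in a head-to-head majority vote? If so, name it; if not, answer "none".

A

A vs C: 442–83 for A.
A vs B: 366–159 for A.
A vs D: 366–159 for A.
A beats every other option head-to-head.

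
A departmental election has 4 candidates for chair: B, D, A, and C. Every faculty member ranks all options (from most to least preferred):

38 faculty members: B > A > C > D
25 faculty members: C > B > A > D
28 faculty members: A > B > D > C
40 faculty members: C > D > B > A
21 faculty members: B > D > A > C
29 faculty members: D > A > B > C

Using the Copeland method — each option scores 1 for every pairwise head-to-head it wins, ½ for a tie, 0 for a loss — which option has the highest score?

B

B: beats D, A, and C → score 3.
D: loses to B, A, and C → score 0.
A: beats D and C; loses to B → score 2.
C: beats D; loses to B and A → score 1.
B has the best pairwise record.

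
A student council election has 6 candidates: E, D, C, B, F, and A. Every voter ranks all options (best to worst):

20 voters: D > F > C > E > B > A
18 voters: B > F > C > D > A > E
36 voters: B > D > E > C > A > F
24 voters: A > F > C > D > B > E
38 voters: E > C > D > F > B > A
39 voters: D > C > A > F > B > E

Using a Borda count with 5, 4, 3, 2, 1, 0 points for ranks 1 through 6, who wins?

D

E: 20·2 + 18·0 + 36·3 + 24·0 + 38·5 + 39·0 = 338
D: 20·5 + 18·2 + 36·4 + 24·2 + 38·3 + 39·5 = 637
C: 20·3 + 18·3 + 36·2 + 24·3 + 38·4 + 39·4 = 566
B: 20·1 + 18·5 + 36·5 + 24·1 + 38·1 + 39·1 = 391
F: 20·4 + 18·4 + 36·0 + 24·4 + 38·2 + 39·2 = 402
A: 20·0 + 18·1 + 36·1 + 24·5 + 38·0 + 39·3 = 291
D has the highest Borda score (637).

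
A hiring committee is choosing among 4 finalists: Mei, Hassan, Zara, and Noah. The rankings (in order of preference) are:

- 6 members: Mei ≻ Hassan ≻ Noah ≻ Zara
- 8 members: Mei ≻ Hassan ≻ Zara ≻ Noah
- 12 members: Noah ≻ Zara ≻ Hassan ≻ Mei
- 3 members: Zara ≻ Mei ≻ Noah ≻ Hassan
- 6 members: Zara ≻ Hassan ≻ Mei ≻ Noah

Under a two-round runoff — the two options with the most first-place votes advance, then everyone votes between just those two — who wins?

Round 1 first-place votes: Mei 14, Hassan 0, Zara 9, Noah 12.
Mei and Noah advance.
Runoff: Mei is preferred to Noah by 23 voters; Noah by 12.
Mei wins the runoff.

Mei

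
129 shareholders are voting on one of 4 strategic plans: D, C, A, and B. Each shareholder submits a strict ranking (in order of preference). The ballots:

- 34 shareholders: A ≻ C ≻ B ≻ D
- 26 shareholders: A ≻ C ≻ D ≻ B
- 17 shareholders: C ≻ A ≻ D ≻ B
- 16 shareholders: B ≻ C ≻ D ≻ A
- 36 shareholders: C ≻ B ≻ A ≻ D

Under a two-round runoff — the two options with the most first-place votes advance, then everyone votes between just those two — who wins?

Round 1 first-place votes: D 0, C 53, A 60, B 16.
A and C advance.
Runoff: A is preferred to C by 60 voters; C by 69.
C wins the runoff.

C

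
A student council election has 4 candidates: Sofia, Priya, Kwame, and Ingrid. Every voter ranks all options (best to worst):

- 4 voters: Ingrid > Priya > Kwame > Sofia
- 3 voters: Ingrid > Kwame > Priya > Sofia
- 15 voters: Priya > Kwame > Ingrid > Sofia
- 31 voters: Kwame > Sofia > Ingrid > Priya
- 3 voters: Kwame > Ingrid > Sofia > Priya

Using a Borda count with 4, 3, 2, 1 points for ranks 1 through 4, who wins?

Kwame

Sofia: 4·1 + 3·1 + 15·1 + 31·3 + 3·2 = 121
Priya: 4·3 + 3·2 + 15·4 + 31·1 + 3·1 = 112
Kwame: 4·2 + 3·3 + 15·3 + 31·4 + 3·4 = 198
Ingrid: 4·4 + 3·4 + 15·2 + 31·2 + 3·3 = 129
Kwame has the highest Borda score (198).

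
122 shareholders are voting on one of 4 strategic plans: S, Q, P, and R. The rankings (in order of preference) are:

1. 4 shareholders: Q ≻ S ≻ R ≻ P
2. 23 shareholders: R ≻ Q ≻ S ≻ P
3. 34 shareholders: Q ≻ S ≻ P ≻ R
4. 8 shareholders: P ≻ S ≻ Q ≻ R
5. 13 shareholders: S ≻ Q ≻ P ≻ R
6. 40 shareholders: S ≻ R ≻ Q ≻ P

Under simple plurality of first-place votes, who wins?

First-place votes: S 53, Q 38, P 8, R 23.
S has the most first-place votes.

S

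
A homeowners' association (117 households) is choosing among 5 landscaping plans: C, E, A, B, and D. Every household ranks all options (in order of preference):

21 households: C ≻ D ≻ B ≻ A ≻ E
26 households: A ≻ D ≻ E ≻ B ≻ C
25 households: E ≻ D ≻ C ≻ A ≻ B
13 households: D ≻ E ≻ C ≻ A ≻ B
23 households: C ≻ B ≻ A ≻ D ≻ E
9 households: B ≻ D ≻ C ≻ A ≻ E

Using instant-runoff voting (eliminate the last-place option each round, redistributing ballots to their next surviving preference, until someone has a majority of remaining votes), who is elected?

E

Round 1: C 44, E 25, A 26, B 9, D 13. Eliminate B.
Round 2: C 44, E 25, A 26, D 22. Eliminate D.
Round 3: C 53, E 38, A 26. Eliminate A.
Round 4: C 53, E 64. E has a majority.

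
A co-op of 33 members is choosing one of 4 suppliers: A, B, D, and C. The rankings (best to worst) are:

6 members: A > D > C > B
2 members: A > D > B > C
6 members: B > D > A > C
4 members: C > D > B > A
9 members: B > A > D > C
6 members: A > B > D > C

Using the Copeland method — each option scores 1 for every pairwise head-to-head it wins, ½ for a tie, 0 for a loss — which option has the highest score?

B

A: beats D and C; loses to B → score 2.
B: beats A, D, and C → score 3.
D: beats C; loses to A and B → score 1.
C: loses to A, B, and D → score 0.
B has the best pairwise record.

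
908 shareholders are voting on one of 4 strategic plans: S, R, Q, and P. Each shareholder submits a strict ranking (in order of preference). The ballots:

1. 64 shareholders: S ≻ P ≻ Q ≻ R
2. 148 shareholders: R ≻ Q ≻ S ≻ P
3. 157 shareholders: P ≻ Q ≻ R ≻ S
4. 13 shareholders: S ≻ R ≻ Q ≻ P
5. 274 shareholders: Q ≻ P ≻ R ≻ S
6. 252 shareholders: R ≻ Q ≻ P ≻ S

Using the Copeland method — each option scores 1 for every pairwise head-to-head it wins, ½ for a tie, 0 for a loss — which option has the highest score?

Q

S: loses to R, Q, and P → score 0.
R: beats S; loses to Q and P → score 1.
Q: beats S, R, and P → score 3.
P: beats S and R; loses to Q → score 2.
Q has the best pairwise record.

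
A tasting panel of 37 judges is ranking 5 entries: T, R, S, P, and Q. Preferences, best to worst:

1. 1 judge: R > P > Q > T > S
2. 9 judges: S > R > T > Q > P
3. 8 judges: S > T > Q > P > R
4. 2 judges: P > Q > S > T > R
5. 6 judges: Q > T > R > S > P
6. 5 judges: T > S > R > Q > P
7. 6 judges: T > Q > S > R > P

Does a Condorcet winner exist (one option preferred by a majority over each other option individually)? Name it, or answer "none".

S vs T: 19–18 for S.
S vs R: 30–7 for S.
S vs P: 34–3 for S.
S vs Q: 22–15 for S.
S beats every other option head-to-head.

S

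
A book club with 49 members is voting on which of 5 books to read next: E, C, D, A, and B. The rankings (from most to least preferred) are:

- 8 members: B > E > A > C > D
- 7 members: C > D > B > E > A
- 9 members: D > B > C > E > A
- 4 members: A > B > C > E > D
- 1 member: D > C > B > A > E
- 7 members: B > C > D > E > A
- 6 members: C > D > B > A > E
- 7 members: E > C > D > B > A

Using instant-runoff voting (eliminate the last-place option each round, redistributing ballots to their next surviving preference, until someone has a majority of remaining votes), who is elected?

Round 1: E 7, C 13, D 10, A 4, B 15. Eliminate A.
Round 2: E 7, C 13, D 10, B 19. Eliminate E.
Round 3: C 20, D 10, B 19. Eliminate D.
Round 4: C 21, B 28. B has a majority.

B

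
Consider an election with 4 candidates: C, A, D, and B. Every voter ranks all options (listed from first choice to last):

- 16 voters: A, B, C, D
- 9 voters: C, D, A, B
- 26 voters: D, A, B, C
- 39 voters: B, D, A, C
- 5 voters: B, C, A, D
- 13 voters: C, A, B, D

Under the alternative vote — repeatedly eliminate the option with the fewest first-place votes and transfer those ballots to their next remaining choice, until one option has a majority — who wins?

B

Round 1: C 22, A 16, D 26, B 44. Eliminate A.
Round 2: C 22, D 26, B 60. B has a majority.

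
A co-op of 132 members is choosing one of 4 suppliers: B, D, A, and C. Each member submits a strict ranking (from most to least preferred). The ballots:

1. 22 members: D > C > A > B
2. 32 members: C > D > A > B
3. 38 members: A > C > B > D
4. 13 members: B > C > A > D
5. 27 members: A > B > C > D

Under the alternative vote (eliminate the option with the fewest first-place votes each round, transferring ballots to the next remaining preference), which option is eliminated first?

Round 1: B 13, D 22, A 65, C 32. Eliminate B.

B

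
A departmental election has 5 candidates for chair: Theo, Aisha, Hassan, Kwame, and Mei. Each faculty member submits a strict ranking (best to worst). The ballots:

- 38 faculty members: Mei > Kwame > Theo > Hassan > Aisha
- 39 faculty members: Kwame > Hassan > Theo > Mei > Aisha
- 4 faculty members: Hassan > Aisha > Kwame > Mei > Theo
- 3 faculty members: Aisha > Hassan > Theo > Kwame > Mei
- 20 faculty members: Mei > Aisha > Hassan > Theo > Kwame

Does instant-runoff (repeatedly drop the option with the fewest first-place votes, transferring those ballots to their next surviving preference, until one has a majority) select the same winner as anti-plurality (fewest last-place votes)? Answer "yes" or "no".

Instant-runoff — R1 Theo 0, Aisha 3, Hassan 4, Kwame 39, Mei 58 (Mei winner). Winner: Mei.
Anti-plurality — last-place votes: Theo 4, Aisha 77, Hassan 0, Kwame 20, Mei 3. Winner: Hassan.
The two methods disagree.

no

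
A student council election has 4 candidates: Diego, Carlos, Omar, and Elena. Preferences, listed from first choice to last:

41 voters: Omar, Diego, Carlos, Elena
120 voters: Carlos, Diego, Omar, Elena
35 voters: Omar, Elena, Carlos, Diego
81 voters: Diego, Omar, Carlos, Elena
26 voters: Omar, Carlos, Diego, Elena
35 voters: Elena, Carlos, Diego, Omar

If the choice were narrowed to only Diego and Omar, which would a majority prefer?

Voters preferring Diego to Omar: 236; preferring Omar to Diego: 102.
Diego wins the head-to-head.

Diego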